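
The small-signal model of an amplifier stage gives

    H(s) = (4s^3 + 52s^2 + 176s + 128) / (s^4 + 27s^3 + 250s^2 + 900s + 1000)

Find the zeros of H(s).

s = -8, -1, -4

Set the numerator to zero: 4s^3 + 52s^2 + 176s + 128 = 0, i.e. 4·(s^3 + 13s^2 + 44s + 32) = 0.
Factoring: (s + 8)(s + 1)(s + 4) = 0.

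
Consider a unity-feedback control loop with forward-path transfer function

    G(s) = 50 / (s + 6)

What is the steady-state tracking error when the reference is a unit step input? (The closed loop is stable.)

G(s) has no poles at the origin.
This is a Type 0 system. Kp = lim_{s→0} G(s) = 50/6 = 25/3.
e_ss = 1/(1 + Kp) = 1/(1 + 25/3) = 3/28 ≈ 0.1071.

e_ss = 0.1071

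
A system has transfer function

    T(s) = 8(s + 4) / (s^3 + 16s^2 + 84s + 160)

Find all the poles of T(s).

s = -8, -4 + 2j, -4 - 2j

The poles are the roots of the denominator s^3 + 16s^2 + 84s + 160 = 0.
Trying s = -8: the polynomial evaluates to 0, so (s + 8) is a factor.
Dividing out leaves s^2 + 8s + 20 = 0.
The quadratic formula then gives s = -4 ± 2j.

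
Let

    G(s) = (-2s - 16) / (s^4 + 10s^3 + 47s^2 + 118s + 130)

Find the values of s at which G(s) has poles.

s = -2 ± 3j, -3 ± j

The poles are the roots of the denominator s^4 + 10s^3 + 47s^2 + 118s + 130 = 0.
No real roots exist; factor into two real quadratics: (s^2 + 4s + 13)(s^2 + 6s + 10) = 0.
Each quadratic gives a conjugate pair via the quadratic formula.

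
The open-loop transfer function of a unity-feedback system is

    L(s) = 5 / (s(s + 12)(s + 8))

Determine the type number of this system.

Type 1

The denominator has 1 factor of s at the origin (free integrator), so this is a Type 1 system.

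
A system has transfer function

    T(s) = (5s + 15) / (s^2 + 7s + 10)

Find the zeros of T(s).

s = -3

Set the numerator to zero: 5s + 15 = 0, i.e. 5·(s + 3) = 0.
So s = -3.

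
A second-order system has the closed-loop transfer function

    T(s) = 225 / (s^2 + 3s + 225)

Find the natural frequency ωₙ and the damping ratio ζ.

ωₙ = 15 rad/s, ζ = 0.1

Compare the denominator to the standard form s^2 + 2ζωₙs + ωₙ².
ωₙ² = 225, so ωₙ = 15 rad/s.
2ζωₙ = 3, so ζ = 3/(2·15) = 0.1.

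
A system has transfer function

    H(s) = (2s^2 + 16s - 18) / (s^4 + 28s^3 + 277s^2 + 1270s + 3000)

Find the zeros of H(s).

Set the numerator to zero: 2s^2 + 16s - 18 = 0, i.e. 2·(s^2 + 8s - 9) = 0.
Factoring: (s + 9)(s - 1) = 0.

s = -9, 1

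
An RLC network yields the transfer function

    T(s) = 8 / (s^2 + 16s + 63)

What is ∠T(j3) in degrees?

∠T(j3) ≈ -41.63°

At s = j3: numerator = 8, denominator = 54 + j48.
∠T = ∠num − ∠den = 0° − (41.634°) = -41.63°.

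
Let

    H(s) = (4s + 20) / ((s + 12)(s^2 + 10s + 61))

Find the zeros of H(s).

Set the numerator to zero: 4s + 20 = 0, i.e. 4·(s + 5) = 0.
So s = -5.

s = -5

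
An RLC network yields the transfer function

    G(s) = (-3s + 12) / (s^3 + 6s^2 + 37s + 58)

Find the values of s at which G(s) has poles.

s = -2 + 5j, -2 - 5j, -2

The poles are the roots of the denominator s^3 + 6s^2 + 37s + 58 = 0.
Trying s = -2: the polynomial evaluates to 0, so (s + 2) is a factor.
Dividing out leaves s^2 + 4s + 29 = 0.
The quadratic formula then gives s = -2 ± 5j.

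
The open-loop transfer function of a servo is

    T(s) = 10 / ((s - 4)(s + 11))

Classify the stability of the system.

The poles can be read from the denominator factors: s = 4, -11.
Since the pole(s) at s = 4 lie in the right half-plane, the system is unstable.

unstable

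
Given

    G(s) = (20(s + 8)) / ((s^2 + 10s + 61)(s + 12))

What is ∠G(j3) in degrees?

At s = j3: numerator = 160 + j60, denominator = 534 + j516.
∠G = ∠num − ∠den = 20.556° − (44.018°) = -23.46°.

∠G(j3) ≈ -23.46°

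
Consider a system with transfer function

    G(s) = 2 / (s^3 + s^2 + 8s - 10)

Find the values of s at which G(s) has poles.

The poles are the roots of the denominator s^3 + s^2 + 8s - 10 = 0.
Trying s = 1: the polynomial evaluates to 0, so (s - 1) is a factor.
Dividing out leaves s^2 + 2s + 10 = 0.
The quadratic formula then gives s = -1 ± 3j.

s = -1 + 3j, -1 - 3j, 1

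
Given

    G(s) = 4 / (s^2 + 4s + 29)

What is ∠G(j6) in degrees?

∠G(j6) ≈ -106.3°

At s = j6: numerator = 4, denominator = -7 + j24.
∠G = ∠num − ∠den = 0° − (106.26°) = -106.3°.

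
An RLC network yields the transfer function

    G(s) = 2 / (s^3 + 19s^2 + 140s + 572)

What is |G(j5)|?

Substitute s = j5: numerator = 2, denominator = 97 + j575.
|G(j5)| = |2| / |97 + j575| = 2 / 583.12 ≈ 0.003430.

|G(j5)| ≈ 0.003430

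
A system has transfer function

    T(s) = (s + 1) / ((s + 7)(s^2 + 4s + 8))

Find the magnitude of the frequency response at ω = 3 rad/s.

|T(j3)| ≈ 0.03448

Substitute s = j3: numerator = 1 + j3, denominator = -43 + j81.
|T(j3)| = |1 + j3| / |-43 + j81| = 3.1623 / 91.706 ≈ 0.03448.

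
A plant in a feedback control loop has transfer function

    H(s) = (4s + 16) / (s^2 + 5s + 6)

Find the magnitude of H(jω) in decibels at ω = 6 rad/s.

Substitute s = j6: numerator = 16 + j24, denominator = -30 + j30.
|H(j6)| = |16 + j24| / |-30 + j30| = 28.844 / 42.426 ≈ 0.6799.
In decibels: 20·log₁₀(0.6799) ≈ -3.35 dB.

|H(j6)|_dB ≈ -3.35 dB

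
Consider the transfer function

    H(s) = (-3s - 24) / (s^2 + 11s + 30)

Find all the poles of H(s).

s = -6, -5

The poles are the roots of the denominator s^2 + 11s + 30 = 0.
Factoring: (s + 6)(s + 5) = 0, so s = -6 and s = -5.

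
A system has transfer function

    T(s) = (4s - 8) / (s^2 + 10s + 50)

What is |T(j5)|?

|T(j5)| ≈ 0.3853

Substitute s = j5: numerator = -8 + j20, denominator = 25 + j50.
|T(j5)| = |-8 + j20| / |25 + j50| = 21.541 / 55.902 ≈ 0.3853.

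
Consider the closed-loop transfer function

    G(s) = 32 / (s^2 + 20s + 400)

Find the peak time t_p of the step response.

t_p ≈ 0.1814 s

Comparing s^2 + 20s + 400 to s^2 + 2ζωₙs + ωₙ²: ωₙ = 20 rad/s and ζ = 20/(2·20) = 0.5.
ζωₙ = 20/2 = 10, so ω_d = ωₙ√(1−ζ²) = √(ωₙ² − (ζωₙ)²) = √(400 − 10²) = √300 ≈ 17.32 rad/s.
t_p = π/ω_d = π/17.32 ≈ 0.1814 s.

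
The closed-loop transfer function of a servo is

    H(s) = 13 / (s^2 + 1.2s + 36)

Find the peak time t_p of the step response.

Comparing s^2 + 1.2s + 36 to s^2 + 2ζωₙs + ωₙ²: ωₙ = 6 rad/s and ζ = 1.2/(2·6) = 0.1.
ζωₙ = 1.2/2 = 0.6, so ω_d = ωₙ√(1−ζ²) = √(ωₙ² − (ζωₙ)²) = √(36 − 0.6²) = √35.64 ≈ 5.970 rad/s.
t_p = π/ω_d = π/5.970 ≈ 0.5262 s.

t_p ≈ 0.5262 s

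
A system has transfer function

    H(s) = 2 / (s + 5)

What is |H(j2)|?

|H(j2)| ≈ 0.3714

Substitute s = j2: numerator = 2, denominator = 5 + j2.
|H(j2)| = |2| / |5 + j2| = 2 / 5.3852 ≈ 0.3714.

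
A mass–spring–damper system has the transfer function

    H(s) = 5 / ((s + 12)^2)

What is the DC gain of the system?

H(0) = 5/144 ≈ 0.03472

At s = 0 each factor (s + a) contributes a and each (s^2 + bs + c) contributes c.
H(0) = 5·1 / ((12) · (12)) = 5/144 = 5/144.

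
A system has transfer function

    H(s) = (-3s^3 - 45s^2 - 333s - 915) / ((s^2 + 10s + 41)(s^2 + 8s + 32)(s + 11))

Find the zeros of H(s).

s = -5, -5 ± 6j

Set the numerator to zero: -3s^3 - 45s^2 - 333s - 915 = 0, i.e. -3·(s^3 + 15s^2 + 111s + 305) = 0.
Factoring: (s + 5)(s^2 + 10s + 61) = 0.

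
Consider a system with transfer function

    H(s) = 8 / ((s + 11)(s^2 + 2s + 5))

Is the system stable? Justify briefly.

stable

The poles can be read from the denominator factors: s = -11, -1 ± 2j.
Since all poles lie strictly in the left half-plane, the system is stable.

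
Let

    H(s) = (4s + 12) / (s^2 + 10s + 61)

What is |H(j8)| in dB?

|H(j8)|_dB ≈ -7.39 dB

Substitute s = j8: numerator = 12 + j32, denominator = -3 + j80.
|H(j8)| = |12 + j32| / |-3 + j80| = 34.176 / 80.056 ≈ 0.4269.
In decibels: 20·log₁₀(0.4269) ≈ -7.39 dB.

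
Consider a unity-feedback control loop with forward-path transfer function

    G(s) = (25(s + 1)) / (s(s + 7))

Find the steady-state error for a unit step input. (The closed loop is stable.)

G(s) has one pole at the origin.
This is a Type 1 system; for a step input the steady-state error is zero.

e_ss = 0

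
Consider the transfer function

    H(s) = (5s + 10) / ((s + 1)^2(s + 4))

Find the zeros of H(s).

s = -2

Set the numerator to zero: 5s + 10 = 0, i.e. 5·(s + 2) = 0.
So s = -2.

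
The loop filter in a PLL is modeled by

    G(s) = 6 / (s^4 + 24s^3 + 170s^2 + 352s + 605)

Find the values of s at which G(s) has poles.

The poles are the roots of the denominator s^4 + 24s^3 + 170s^2 + 352s + 605 = 0.
Trying s = -11: the polynomial evaluates to 0, so (s + 11) is a factor.
Dividing out leaves s^3 + 13s^2 + 27s + 55 = 0.
This factors further as (s^2 + 2s + 5)(s + 11) = 0.

s = -1 ± 2j, -11, -11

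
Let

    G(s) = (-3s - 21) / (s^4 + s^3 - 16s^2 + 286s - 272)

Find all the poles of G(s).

s = 3 + 5j, 3 - 5j, -8, 1

The poles are the roots of the denominator s^4 + s^3 - 16s^2 + 286s - 272 = 0.
Trying s = -8: the polynomial evaluates to 0, so (s + 8) is a factor.
Dividing out leaves s^3 - 7s^2 + 40s - 34 = 0.
This factors further as (s^2 - 6s + 34)(s - 1) = 0.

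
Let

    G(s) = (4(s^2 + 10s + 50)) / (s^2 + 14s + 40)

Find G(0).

G(0) = 5

Set s = 0: G(0) = (200) / (40) = 5.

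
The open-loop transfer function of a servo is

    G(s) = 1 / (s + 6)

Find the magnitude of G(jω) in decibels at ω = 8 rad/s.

|G(j8)|_dB ≈ -20 dB

Substitute s = j8: numerator = 1, denominator = 6 + j8.
|G(j8)| = |1| / |6 + j8| = 1 / 10 = 0.1000.
In decibels: 20·log₁₀(0.1000) ≈ -20 dB.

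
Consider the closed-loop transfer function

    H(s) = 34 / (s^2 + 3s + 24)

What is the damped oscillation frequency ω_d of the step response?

Comparing s^2 + 3s + 24 to s^2 + 2ζωₙs + ωₙ²: ωₙ = √24 ≈ 4.899 rad/s and ζ = 3/(2·√24) ≈ 0.3062.
ζωₙ = 3/2 = 1.5, so ω_d = ωₙ√(1−ζ²) = √(ωₙ² − (ζωₙ)²) = √(24 − 1.5²) = √21.75 ≈ 4.664 rad/s.

ω_d ≈ 4.664 rad/s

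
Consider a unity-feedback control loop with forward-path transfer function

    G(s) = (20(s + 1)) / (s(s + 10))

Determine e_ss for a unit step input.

G(s) has one pole at the origin.
This is a Type 1 system; for a step input the steady-state error is zero.

e_ss = 0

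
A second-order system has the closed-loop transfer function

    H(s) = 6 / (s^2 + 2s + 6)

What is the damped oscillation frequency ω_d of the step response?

Comparing s^2 + 2s + 6 to s^2 + 2ζωₙs + ωₙ²: ωₙ = √6 ≈ 2.449 rad/s and ζ = 2/(2·√6) ≈ 0.4082.
ζωₙ = 2/2 = 1, so ω_d = ωₙ√(1−ζ²) = √(ωₙ² − (ζωₙ)²) = √(6 − 1²) = √5 ≈ 2.236 rad/s.

ω_d ≈ 2.236 rad/s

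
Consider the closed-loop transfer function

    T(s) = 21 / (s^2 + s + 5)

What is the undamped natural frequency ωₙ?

ωₙ ≈ 2.236 rad/s

Compare the denominator to the standard form s^2 + 2ζωₙs + ωₙ².
ωₙ² = 5, so ωₙ = √5 ≈ 2.236 rad/s.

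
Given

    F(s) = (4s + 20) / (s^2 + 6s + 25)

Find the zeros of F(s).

Set the numerator to zero: 4s + 20 = 0, i.e. 4·(s + 5) = 0.
So s = -5.

s = -5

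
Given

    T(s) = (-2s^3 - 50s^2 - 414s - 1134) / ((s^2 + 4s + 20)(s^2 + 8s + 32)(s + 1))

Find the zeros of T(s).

Set the numerator to zero: -2s^3 - 50s^2 - 414s - 1134 = 0, i.e. -2·(s^3 + 25s^2 + 207s + 567) = 0.
Factoring: (s + 9)^2(s + 7) = 0.

s = -9, -9, -7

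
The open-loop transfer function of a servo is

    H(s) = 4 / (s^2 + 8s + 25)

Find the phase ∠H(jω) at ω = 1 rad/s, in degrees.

∠H(j1) ≈ -18.43°

At s = j1: numerator = 4, denominator = 24 + j8.
∠H = ∠num − ∠den = 0° − (18.435°) = -18.43°.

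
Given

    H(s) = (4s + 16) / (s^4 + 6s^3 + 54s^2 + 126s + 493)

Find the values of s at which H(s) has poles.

s = -2 + 5j, -2 - 5j, -1 + 4j, -1 - 4j

The poles are the roots of the denominator s^4 + 6s^3 + 54s^2 + 126s + 493 = 0.
No real roots exist; factor into two real quadratics: (s^2 + 4s + 29)(s^2 + 2s + 17) = 0.
Each quadratic gives a conjugate pair via the quadratic formula.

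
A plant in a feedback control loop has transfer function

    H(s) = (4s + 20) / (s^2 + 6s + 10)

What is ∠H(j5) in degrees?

∠H(j5) ≈ -71.57°

At s = j5: numerator = 20 + j20, denominator = -15 + j30.
∠H = ∠num − ∠den = 45° − (116.57°) = -71.57°.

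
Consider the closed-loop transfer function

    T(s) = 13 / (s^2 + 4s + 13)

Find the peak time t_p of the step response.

Comparing s^2 + 4s + 13 to s^2 + 2ζωₙs + ωₙ²: ωₙ = √13 ≈ 3.606 rad/s and ζ = 4/(2·√13) ≈ 0.5547.
ζωₙ = 4/2 = 2, so ω_d = ωₙ√(1−ζ²) = √(ωₙ² − (ζωₙ)²) = √(13 − 2²) = √9 = 3 rad/s.
t_p = π/ω_d = π/3 ≈ 1.047 s.

t_p ≈ 1.047 s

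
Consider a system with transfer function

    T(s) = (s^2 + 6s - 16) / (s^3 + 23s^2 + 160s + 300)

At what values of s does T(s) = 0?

Set the numerator to zero: s^2 + 6s - 16 = 0.
Factoring: (s + 8)(s - 2) = 0.

s = -8, 2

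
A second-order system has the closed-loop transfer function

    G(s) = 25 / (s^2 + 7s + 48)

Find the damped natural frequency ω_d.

ω_d ≈ 5.979 rad/s

Comparing s^2 + 7s + 48 to s^2 + 2ζωₙs + ωₙ²: ωₙ = √48 ≈ 6.928 rad/s and ζ = 7/(2·√48) ≈ 0.5052.
ζωₙ = 7/2 = 3.5, so ω_d = ωₙ√(1−ζ²) = √(ωₙ² − (ζωₙ)²) = √(48 − 3.5²) = √35.75 ≈ 5.979 rad/s.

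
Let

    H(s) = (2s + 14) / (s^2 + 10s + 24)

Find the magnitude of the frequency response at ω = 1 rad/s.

|H(j1)| ≈ 0.5639

Substitute s = j1: numerator = 14 + j2, denominator = 23 + j10.
|H(j1)| = |14 + j2| / |23 + j10| = 14.142 / 25.080 ≈ 0.5639.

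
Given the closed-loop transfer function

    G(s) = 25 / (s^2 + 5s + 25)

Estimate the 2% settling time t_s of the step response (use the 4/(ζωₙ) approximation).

Comparing s^2 + 5s + 25 to s^2 + 2ζωₙs + ωₙ²: ωₙ = 5 rad/s and ζ = 5/(2·5) = 0.5.
ζωₙ = 5/2 = 2.5, so t_s ≈ 4/(ζωₙ) = 4/2.5 = 1.600 s.

t_s ≈ 1.600 s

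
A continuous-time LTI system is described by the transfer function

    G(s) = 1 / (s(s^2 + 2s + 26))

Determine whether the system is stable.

marginally stable

The poles can be read from the denominator factors: s = 0, -1 ± 5j.
Since the simple pole(s) at s = 0 lie on the jω-axis with none in the right half-plane, the system is marginally stable.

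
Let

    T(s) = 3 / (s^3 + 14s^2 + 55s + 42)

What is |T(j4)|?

|T(j4)| ≈ 0.01252

Substitute s = j4: numerator = 3, denominator = -182 + j156.
|T(j4)| = |3| / |-182 + j156| = 3 / 239.71 ≈ 0.01252.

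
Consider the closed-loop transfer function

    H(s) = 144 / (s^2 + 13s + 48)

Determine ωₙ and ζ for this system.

Compare the denominator to the standard form s^2 + 2ζωₙs + ωₙ².
ωₙ² = 48, so ωₙ = √48 ≈ 6.928 rad/s.
2ζωₙ = 13, so ζ = 13/(2·√48) ≈ 0.9382.

ωₙ ≈ 6.928 rad/s, ζ ≈ 0.9382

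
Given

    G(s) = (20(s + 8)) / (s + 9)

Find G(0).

G(0) = 160/9 ≈ 17.78

At s = 0 each factor (s + a) contributes a and each (s^2 + bs + c) contributes c.
G(0) = 20·(8) / ((9)) = 160/9 = 160/9.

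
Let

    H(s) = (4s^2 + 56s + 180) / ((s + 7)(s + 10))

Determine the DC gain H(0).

H(0) = 18/7 ≈ 2.571

Set s = 0: H(0) = (180) / (70) = 18/7.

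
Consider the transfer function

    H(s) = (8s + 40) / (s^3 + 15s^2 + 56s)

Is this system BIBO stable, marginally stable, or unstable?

The denominator s^3 + 15s^2 + 56s factors as s(s + 7)(s + 8), giving poles at s = 0, -7, -8.
Since the simple pole(s) at s = 0 lie on the jω-axis with none in the right half-plane, the system is marginally stable.

marginally stable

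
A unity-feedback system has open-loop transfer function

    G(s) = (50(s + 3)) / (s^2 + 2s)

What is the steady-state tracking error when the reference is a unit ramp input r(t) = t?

e_ss = 0.01333

G(s) has one pole at the origin.
This is a Type 1 system. Kv = lim_{s→0} s·G(s) = 150/2 = 75.
e_ss = 1/Kv = 1/(75) = 1/75 ≈ 0.01333.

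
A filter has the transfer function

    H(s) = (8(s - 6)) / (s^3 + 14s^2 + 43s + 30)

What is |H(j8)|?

|H(j8)| ≈ 0.09069

Substitute s = j8: numerator = -48 + j64, denominator = -866 - j168.
|H(j8)| = |-48 + j64| / |-866 - j168| = 80 / 882.15 ≈ 0.09069.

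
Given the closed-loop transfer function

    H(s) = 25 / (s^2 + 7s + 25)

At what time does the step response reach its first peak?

t_p ≈ 0.8798 s

Comparing s^2 + 7s + 25 to s^2 + 2ζωₙs + ωₙ²: ωₙ = 5 rad/s and ζ = 7/(2·5) = 0.7.
ζωₙ = 7/2 = 3.5, so ω_d = ωₙ√(1−ζ²) = √(ωₙ² − (ζωₙ)²) = √(25 − 3.5²) = √12.75 ≈ 3.571 rad/s.
t_p = π/ω_d = π/3.571 ≈ 0.8798 s.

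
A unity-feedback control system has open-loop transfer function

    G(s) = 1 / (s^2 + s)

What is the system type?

The denominator has 1 factor of s at the origin (free integrator), so this is a Type 1 system.

Type 1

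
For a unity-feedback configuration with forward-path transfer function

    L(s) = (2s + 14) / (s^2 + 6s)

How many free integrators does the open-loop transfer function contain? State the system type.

Type 1

Factor s from the denominator: s^2 + 6s = s·(s + 6).
There is 1 pole at the origin, so the system is Type 1.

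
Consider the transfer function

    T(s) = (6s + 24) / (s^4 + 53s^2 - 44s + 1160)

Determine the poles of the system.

s = 2 + 5j, 2 - 5j, -2 + 6j, -2 - 6j

The poles are the roots of the denominator s^4 + 53s^2 - 44s + 1160 = 0.
No real roots exist; factor into two real quadratics: (s^2 - 4s + 29)(s^2 + 4s + 40) = 0.
Each quadratic gives a conjugate pair via the quadratic formula.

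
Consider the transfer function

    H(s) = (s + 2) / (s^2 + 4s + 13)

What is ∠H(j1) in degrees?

At s = j1: numerator = 2 + j1, denominator = 12 + j4.
∠H = ∠num − ∠den = 26.565° − (18.435°) = 8.130°.

∠H(j1) ≈ 8.130°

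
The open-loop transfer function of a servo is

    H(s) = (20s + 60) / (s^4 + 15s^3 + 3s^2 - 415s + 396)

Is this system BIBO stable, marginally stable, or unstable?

The denominator s^4 + 15s^3 + 3s^2 - 415s + 396 factors as (s + 9)(s + 11)(s - 4)(s - 1), giving poles at s = -9, -11, 4, 1.
Since the pole(s) at s = 4, 1 lie in the right half-plane, the system is unstable.

unstable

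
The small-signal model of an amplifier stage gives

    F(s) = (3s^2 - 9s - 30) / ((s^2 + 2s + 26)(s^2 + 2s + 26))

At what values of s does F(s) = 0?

s = -2, 5

Set the numerator to zero: 3s^2 - 9s - 30 = 0, i.e. 3·(s^2 - 3s - 10) = 0.
Factoring: (s + 2)(s - 5) = 0.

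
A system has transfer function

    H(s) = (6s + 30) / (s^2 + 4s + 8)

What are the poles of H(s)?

The poles are the roots of the denominator s^2 + 4s + 8 = 0.
Using the quadratic formula: s = (-4 ± √(-16))/2 = -2 ± 2j.

s = -2 ± 2j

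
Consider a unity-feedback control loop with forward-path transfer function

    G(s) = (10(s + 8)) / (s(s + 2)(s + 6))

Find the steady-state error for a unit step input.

e_ss = 0

G(s) has one pole at the origin.
This is a Type 1 system; for a step input the steady-state error is zero.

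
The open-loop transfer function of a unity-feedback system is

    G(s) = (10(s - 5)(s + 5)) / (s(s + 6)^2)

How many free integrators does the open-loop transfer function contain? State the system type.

Type 1

The denominator has 1 factor of s at the origin (free integrator), so this is a Type 1 system.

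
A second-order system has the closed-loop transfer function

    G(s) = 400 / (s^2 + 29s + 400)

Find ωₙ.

Compare the denominator to the standard form s^2 + 2ζωₙs + ωₙ².
ωₙ² = 400, so ωₙ = 20 rad/s.

ωₙ = 20 rad/s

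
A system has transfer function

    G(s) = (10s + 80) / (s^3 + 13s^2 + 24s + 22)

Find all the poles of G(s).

The poles are the roots of the denominator s^3 + 13s^2 + 24s + 22 = 0.
Trying s = -11: the polynomial evaluates to 0, so (s + 11) is a factor.
Dividing out leaves s^2 + 2s + 2 = 0.
The quadratic formula then gives s = -1 ± 1j.

s = -1 ± j, -11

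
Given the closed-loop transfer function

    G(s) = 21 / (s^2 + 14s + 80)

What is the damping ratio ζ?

Compare the denominator to the standard form s^2 + 2ζωₙs + ωₙ².
ωₙ² = 80, so ωₙ = √80 ≈ 8.944 rad/s.
2ζωₙ = 14, so ζ = 14/(2·√80) ≈ 0.7826.

ζ ≈ 0.7826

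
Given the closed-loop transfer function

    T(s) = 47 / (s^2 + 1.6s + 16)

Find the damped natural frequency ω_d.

ω_d ≈ 3.919 rad/s

Comparing s^2 + 1.6s + 16 to s^2 + 2ζωₙs + ωₙ²: ωₙ = 4 rad/s and ζ = 1.6/(2·4) = 0.2.
ζωₙ = 1.6/2 = 0.8, so ω_d = ωₙ√(1−ζ²) = √(ωₙ² − (ζωₙ)²) = √(16 − 0.8²) = √15.36 ≈ 3.919 rad/s.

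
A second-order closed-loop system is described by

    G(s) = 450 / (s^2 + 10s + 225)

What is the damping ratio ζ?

ζ ≈ 0.3333

Compare the denominator to the standard form s^2 + 2ζωₙs + ωₙ².
ωₙ² = 225, so ωₙ = 15 rad/s.
2ζωₙ = 10, so ζ = 10/(2·15) ≈ 0.3333.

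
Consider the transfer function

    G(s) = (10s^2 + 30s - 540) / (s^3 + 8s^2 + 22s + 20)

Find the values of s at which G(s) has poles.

s = -3 + j, -3 - j, -2

The poles are the roots of the denominator s^3 + 8s^2 + 22s + 20 = 0.
Trying s = -2: the polynomial evaluates to 0, so (s + 2) is a factor.
Dividing out leaves s^2 + 6s + 10 = 0.
The quadratic formula then gives s = -3 ± 1j.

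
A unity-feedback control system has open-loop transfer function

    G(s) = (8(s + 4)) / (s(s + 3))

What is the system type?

The denominator has 1 factor of s at the origin (free integrator), so this is a Type 1 system.

Type 1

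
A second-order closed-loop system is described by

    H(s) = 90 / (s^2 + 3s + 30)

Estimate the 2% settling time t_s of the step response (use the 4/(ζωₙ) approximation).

t_s ≈ 2.667 s

Comparing s^2 + 3s + 30 to s^2 + 2ζωₙs + ωₙ²: ωₙ = √30 ≈ 5.477 rad/s and ζ = 3/(2·√30) ≈ 0.2739.
ζωₙ = 3/2 = 1.5, so t_s ≈ 4/(ζωₙ) = 4/1.5 ≈ 2.667 s.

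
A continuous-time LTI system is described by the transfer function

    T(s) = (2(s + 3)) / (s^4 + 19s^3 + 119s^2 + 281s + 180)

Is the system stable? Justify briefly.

stable

The denominator s^4 + 19s^3 + 119s^2 + 281s + 180 factors as (s + 1)(s + 4)(s + 5)(s + 9), giving poles at s = -1, -4, -5, -9.
Since all poles lie strictly in the left half-plane, the system is stable.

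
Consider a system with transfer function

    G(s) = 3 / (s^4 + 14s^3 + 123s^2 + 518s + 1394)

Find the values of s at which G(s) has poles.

s = -3 + 5j, -3 - 5j, -4 + 5j, -4 - 5j

The poles are the roots of the denominator s^4 + 14s^3 + 123s^2 + 518s + 1394 = 0.
No real roots exist; factor into two real quadratics: (s^2 + 6s + 34)(s^2 + 8s + 41) = 0.
Each quadratic gives a conjugate pair via the quadratic formula.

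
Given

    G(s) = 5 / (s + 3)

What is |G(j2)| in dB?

|G(j2)|_dB ≈ 2.84 dB

Substitute s = j2: numerator = 5, denominator = 3 + j2.
|G(j2)| = |5| / |3 + j2| = 5 / 3.6056 ≈ 1.387.
In decibels: 20·log₁₀(1.387) ≈ 2.84 dB.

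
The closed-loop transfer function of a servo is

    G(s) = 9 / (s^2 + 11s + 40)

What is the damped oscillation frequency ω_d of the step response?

ω_d ≈ 3.122 rad/s

Comparing s^2 + 11s + 40 to s^2 + 2ζωₙs + ωₙ²: ωₙ = √40 ≈ 6.325 rad/s and ζ = 11/(2·√40) ≈ 0.8696.
ζωₙ = 11/2 = 5.5, so ω_d = ωₙ√(1−ζ²) = √(ωₙ² − (ζωₙ)²) = √(40 − 5.5²) = √9.75 ≈ 3.122 rad/s.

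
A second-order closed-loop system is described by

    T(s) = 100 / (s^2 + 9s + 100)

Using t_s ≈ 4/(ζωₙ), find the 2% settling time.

t_s ≈ 0.8889 s

Comparing s^2 + 9s + 100 to s^2 + 2ζωₙs + ωₙ²: ωₙ = 10 rad/s and ζ = 9/(2·10) = 0.45.
ζωₙ = 9/2 = 4.5, so t_s ≈ 4/(ζωₙ) = 4/4.5 ≈ 0.8889 s.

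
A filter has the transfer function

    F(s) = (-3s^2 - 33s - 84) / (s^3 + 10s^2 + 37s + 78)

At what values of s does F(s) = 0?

Set the numerator to zero: -3s^2 - 33s - 84 = 0, i.e. -3·(s^2 + 11s + 28) = 0.
Factoring: (s + 7)(s + 4) = 0.

s = -7, -4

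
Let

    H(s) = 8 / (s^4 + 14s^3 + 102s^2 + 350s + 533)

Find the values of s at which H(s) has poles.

s = -4 ± 5j, -3 ± 2j

The poles are the roots of the denominator s^4 + 14s^3 + 102s^2 + 350s + 533 = 0.
No real roots exist; factor into two real quadratics: (s^2 + 8s + 41)(s^2 + 6s + 13) = 0.
Each quadratic gives a conjugate pair via the quadratic formula.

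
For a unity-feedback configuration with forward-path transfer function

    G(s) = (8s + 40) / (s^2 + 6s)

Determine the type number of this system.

Type 1

Factor s from the denominator: s^2 + 6s = s·(s + 6).
There is 1 pole at the origin, so the system is Type 1.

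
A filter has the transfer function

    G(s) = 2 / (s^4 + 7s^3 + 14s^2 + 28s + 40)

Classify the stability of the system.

The denominator s^4 + 7s^3 + 14s^2 + 28s + 40 factors as (s^2 + 4)(s + 2)(s + 5), giving poles at s = 2j, -2j, -2, -5.
Since the simple pole(s) at s = 2j, -2j lie on the jω-axis with none in the right half-plane, the system is marginally stable.

marginally stable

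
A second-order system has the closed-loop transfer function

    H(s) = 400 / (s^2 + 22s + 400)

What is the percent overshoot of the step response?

%OS ≈ 12.6%

Comparing s^2 + 22s + 400 to s^2 + 2ζωₙs + ωₙ²: ωₙ = 20 rad/s and ζ = 22/(2·20) = 0.55.
%OS = 100·exp(−πζ/√(1−ζ²)) = 100·exp(−π·0.55/√(1−0.55²)) ≈ 12.6%.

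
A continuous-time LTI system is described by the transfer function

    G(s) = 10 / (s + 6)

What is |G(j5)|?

Substitute s = j5: numerator = 10, denominator = 6 + j5.
|G(j5)| = |10| / |6 + j5| = 10 / 7.8102 ≈ 1.280.

|G(j5)| ≈ 1.280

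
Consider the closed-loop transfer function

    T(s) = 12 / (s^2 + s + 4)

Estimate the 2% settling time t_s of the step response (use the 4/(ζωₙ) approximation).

t_s ≈ 8 s

Comparing s^2 + s + 4 to s^2 + 2ζωₙs + ωₙ²: ωₙ = 2 rad/s and ζ = 1/(2·2) = 0.25.
ζωₙ = 1/2 = 0.5, so t_s ≈ 4/(ζωₙ) = 4/0.5 = 8 s.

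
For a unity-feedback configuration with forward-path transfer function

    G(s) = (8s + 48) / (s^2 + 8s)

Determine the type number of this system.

Factor s from the denominator: s^2 + 8s = s·(s + 8).
There is 1 pole at the origin, so the system is Type 1.

Type 1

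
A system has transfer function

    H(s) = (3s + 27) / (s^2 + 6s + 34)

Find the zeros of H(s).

s = -9

Set the numerator to zero: 3s + 27 = 0, i.e. 3·(s + 9) = 0.
So s = -9.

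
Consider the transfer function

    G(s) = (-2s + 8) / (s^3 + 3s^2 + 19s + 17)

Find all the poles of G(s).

s = -1 ± 4j, -1

The poles are the roots of the denominator s^3 + 3s^2 + 19s + 17 = 0.
Trying s = -1: the polynomial evaluates to 0, so (s + 1) is a factor.
Dividing out leaves s^2 + 2s + 17 = 0.
The quadratic formula then gives s = -1 ± 4j.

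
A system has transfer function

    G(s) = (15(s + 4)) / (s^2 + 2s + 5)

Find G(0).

G(0) = 12

Set s = 0: G(0) = (60) / (5) = 12.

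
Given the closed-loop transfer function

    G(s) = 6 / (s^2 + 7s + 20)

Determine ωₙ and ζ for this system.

Compare the denominator to the standard form s^2 + 2ζωₙs + ωₙ².
ωₙ² = 20, so ωₙ = √20 ≈ 4.472 rad/s.
2ζωₙ = 7, so ζ = 7/(2·√20) ≈ 0.7826.
With ζ = 0.7826 the response is underdamped.

ωₙ ≈ 4.472 rad/s, ζ ≈ 0.7826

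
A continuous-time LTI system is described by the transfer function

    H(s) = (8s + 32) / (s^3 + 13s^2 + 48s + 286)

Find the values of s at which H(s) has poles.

The poles are the roots of the denominator s^3 + 13s^2 + 48s + 286 = 0.
Trying s = -11: the polynomial evaluates to 0, so (s + 11) is a factor.
Dividing out leaves s^2 + 2s + 26 = 0.
The quadratic formula then gives s = -1 ± 5j.

s = -1 + 5j, -1 - 5j, -11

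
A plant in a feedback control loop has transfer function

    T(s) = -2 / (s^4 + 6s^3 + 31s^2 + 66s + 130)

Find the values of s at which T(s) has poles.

s = -2 + 3j, -2 - 3j, -1 + 3j, -1 - 3j

The poles are the roots of the denominator s^4 + 6s^3 + 31s^2 + 66s + 130 = 0.
No real roots exist; factor into two real quadratics: (s^2 + 4s + 13)(s^2 + 2s + 10) = 0.
Each quadratic gives a conjugate pair via the quadratic formula.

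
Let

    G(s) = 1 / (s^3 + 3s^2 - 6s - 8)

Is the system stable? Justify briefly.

The denominator s^3 + 3s^2 - 6s - 8 factors as (s + 4)(s - 2)(s + 1), giving poles at s = -4, 2, -1.
Since the pole(s) at s = 2 lie in the right half-plane, the system is unstable.

unstable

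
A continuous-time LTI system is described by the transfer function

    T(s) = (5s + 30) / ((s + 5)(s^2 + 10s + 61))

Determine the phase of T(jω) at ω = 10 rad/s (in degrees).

∠T(j10) ≈ -115.7°

At s = j10: numerator = 30 + j50, denominator = -1195 + j110.
∠T = ∠num − ∠den = 59.036° − (174.74°) = -115.7°.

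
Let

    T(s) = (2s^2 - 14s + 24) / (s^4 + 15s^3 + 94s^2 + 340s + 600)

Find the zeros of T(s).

s = 3, 4

Set the numerator to zero: 2s^2 - 14s + 24 = 0, i.e. 2·(s^2 - 7s + 12) = 0.
Factoring: (s - 3)(s - 4) = 0.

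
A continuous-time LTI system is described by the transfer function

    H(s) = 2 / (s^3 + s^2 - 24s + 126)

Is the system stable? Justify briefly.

unstable

The denominator s^3 + s^2 - 24s + 126 factors as (s + 7)(s^2 - 6s + 18), giving poles at s = -7, 3 + 3j, 3 - 3j.
Since the pole(s) at s = 3 ± 3j lie in the right half-plane, the system is unstable.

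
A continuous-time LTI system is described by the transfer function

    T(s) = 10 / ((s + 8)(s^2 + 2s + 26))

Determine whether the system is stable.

stable

The poles can be read from the denominator factors: s = -8, -1 ± 5j.
Since all poles lie strictly in the left half-plane, the system is stable.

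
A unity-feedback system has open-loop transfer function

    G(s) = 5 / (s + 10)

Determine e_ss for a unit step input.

G(s) has no poles at the origin.
This is a Type 0 system. Kp = lim_{s→0} G(s) = 5/10 = 1/2.
e_ss = 1/(1 + Kp) = 1/(1 + 1/2) = 2/3 ≈ 0.6667.

e_ss = 0.6667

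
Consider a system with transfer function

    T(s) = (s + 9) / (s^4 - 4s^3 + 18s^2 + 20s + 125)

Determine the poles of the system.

s = 3 ± 4j, -1 ± 2j

The poles are the roots of the denominator s^4 - 4s^3 + 18s^2 + 20s + 125 = 0.
No real roots exist; factor into two real quadratics: (s^2 - 6s + 25)(s^2 + 2s + 5) = 0.
Each quadratic gives a conjugate pair via the quadratic formula.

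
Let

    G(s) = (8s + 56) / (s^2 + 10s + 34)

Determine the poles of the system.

The poles are the roots of the denominator s^2 + 10s + 34 = 0.
Using the quadratic formula: s = (-10 ± √(-36))/2 = -5 ± 3j.

s = -5 ± 3j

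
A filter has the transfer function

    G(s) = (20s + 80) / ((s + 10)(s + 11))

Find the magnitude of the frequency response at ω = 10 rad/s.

|G(j10)| ≈ 1.025

Substitute s = j10: numerator = 80 + j200, denominator = 10 + j210.
|G(j10)| = |80 + j200| / |10 + j210| = 215.41 / 210.24 ≈ 1.025.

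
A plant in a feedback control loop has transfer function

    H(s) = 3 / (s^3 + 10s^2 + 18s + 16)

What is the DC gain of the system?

H(0) = 3/16 ≈ 0.1875

Set s = 0: H(0) = (3) / (16) = 3/16.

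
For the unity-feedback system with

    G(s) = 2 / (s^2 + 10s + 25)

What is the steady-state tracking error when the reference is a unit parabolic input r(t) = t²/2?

G(s) has no poles at the origin.
This is a Type 0 system; Ka = lim_{s→0} s^2·G(s) = 0, so the steady-state error for a parabola input is infinite.

e_ss = ∞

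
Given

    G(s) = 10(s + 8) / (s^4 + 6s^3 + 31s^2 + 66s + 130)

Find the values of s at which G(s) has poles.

The poles are the roots of the denominator s^4 + 6s^3 + 31s^2 + 66s + 130 = 0.
No real roots exist; factor into two real quadratics: (s^2 + 4s + 13)(s^2 + 2s + 10) = 0.
Each quadratic gives a conjugate pair via the quadratic formula.

s = -2 + 3j, -2 - 3j, -1 + 3j, -1 - 3j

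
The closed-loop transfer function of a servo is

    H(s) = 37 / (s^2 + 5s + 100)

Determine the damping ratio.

ζ = 0.25

Compare the denominator to the standard form s^2 + 2ζωₙs + ωₙ².
ωₙ² = 100, so ωₙ = 10 rad/s.
2ζωₙ = 5, so ζ = 5/(2·10) = 0.25.
With ζ = 0.25 the response is underdamped.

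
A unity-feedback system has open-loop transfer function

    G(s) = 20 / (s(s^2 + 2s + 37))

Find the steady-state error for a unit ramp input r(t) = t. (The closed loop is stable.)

e_ss = 1.850

G(s) has one pole at the origin.
This is a Type 1 system. Kv = lim_{s→0} s·G(s) = 20/37.
e_ss = 1/Kv = 1/(20/37) = 37/20 ≈ 1.850.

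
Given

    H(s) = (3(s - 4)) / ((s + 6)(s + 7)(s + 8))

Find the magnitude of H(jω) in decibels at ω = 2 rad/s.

Substitute s = j2: numerator = -12 + j6, denominator = 252 + j284.
|H(j2)| = |-12 + j6| / |252 + j284| = 13.416 / 379.68 ≈ 0.03534.
In decibels: 20·log₁₀(0.03534) ≈ -29.0 dB.

|H(j2)|_dB ≈ -29.0 dB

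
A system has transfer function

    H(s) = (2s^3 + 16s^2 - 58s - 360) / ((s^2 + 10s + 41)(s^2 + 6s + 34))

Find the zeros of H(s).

Set the numerator to zero: 2s^3 + 16s^2 - 58s - 360 = 0, i.e. 2·(s^3 + 8s^2 - 29s - 180) = 0.
Factoring: (s + 4)(s - 5)(s + 9) = 0.

s = -4, 5, -9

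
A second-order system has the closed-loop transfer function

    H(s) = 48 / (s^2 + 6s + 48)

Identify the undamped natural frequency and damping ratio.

Compare the denominator to the standard form s^2 + 2ζωₙs + ωₙ².
ωₙ² = 48, so ωₙ = √48 ≈ 6.928 rad/s.
2ζωₙ = 6, so ζ = 6/(2·√48) ≈ 0.4330.

ωₙ ≈ 6.928 rad/s, ζ ≈ 0.4330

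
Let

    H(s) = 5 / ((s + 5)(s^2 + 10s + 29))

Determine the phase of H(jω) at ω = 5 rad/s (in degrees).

∠H(j5) ≈ -130.4°

At s = j5: numerator = 5, denominator = -230 + j270.
∠H = ∠num − ∠den = 0° − (130.43°) = -130.4°.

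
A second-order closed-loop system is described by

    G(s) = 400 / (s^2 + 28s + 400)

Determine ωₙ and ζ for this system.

Compare the denominator to the standard form s^2 + 2ζωₙs + ωₙ².
ωₙ² = 400, so ωₙ = 20 rad/s.
2ζωₙ = 28, so ζ = 28/(2·20) = 0.7.
With ζ = 0.7 the response is underdamped.

ωₙ = 20 rad/s, ζ = 0.7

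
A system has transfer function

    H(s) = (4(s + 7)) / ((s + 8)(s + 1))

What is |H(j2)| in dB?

Substitute s = j2: numerator = 28 + j8, denominator = 4 + j18.
|H(j2)| = |28 + j8| / |4 + j18| = 29.120 / 18.439 ≈ 1.579.
In decibels: 20·log₁₀(1.579) ≈ 3.97 dB.

|H(j2)|_dB ≈ 3.97 dB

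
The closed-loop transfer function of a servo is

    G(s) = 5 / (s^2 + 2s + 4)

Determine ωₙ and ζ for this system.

ωₙ = 2 rad/s, ζ = 0.5

Compare the denominator to the standard form s^2 + 2ζωₙs + ωₙ².
ωₙ² = 4, so ωₙ = 2 rad/s.
2ζωₙ = 2, so ζ = 2/(2·2) = 0.5.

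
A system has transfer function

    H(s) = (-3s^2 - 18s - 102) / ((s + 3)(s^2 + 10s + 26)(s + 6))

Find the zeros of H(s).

s = -3 ± 5j

Set the numerator to zero: -3s^2 - 18s - 102 = 0, i.e. -3·(s^2 + 6s + 34) = 0.
Factoring: (s^2 + 6s + 34) = 0.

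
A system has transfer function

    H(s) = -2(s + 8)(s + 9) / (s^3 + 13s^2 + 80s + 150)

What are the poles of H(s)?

The poles are the roots of the denominator s^3 + 13s^2 + 80s + 150 = 0.
Trying s = -3: the polynomial evaluates to 0, so (s + 3) is a factor.
Dividing out leaves s^2 + 10s + 50 = 0.
The quadratic formula then gives s = -5 ± 5j.

s = -3, -5 + 5j, -5 - 5j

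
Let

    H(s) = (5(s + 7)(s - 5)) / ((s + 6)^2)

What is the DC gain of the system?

At s = 0 each factor (s + a) contributes a and each (s^2 + bs + c) contributes c.
H(0) = 5·(7) · (-5) / ((6) · (6)) = -175/36 = -175/36.

H(0) = -175/36 ≈ -4.861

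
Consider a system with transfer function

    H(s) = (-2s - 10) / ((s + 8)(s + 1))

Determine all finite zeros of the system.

s = -5

Set the numerator to zero: -2s - 10 = 0, i.e. -2·(s + 5) = 0.
So s = -5.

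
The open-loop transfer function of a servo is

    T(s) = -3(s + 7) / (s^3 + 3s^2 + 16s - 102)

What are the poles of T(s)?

The poles are the roots of the denominator s^3 + 3s^2 + 16s - 102 = 0.
Trying s = 3: the polynomial evaluates to 0, so (s - 3) is a factor.
Dividing out leaves s^2 + 6s + 34 = 0.
The quadratic formula then gives s = -3 ± 5j.

s = -3 ± 5j, 3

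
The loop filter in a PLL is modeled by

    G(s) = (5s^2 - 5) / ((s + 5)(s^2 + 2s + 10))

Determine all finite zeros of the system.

s = -1, 1

Set the numerator to zero: 5s^2 - 5 = 0, i.e. 5·(s^2 - 1) = 0.
Factoring: (s + 1)(s - 1) = 0.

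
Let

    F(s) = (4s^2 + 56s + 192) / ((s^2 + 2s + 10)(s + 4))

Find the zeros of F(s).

s = -6, -8

Set the numerator to zero: 4s^2 + 56s + 192 = 0, i.e. 4·(s^2 + 14s + 48) = 0.
Factoring: (s + 6)(s + 8) = 0.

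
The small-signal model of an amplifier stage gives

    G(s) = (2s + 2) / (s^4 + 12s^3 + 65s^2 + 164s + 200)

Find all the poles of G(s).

The poles are the roots of the denominator s^4 + 12s^3 + 65s^2 + 164s + 200 = 0.
No real roots exist; factor into two real quadratics: (s^2 + 8s + 25)(s^2 + 4s + 8) = 0.
Each quadratic gives a conjugate pair via the quadratic formula.

s = -4 + 3j, -4 - 3j, -2 + 2j, -2 - 2j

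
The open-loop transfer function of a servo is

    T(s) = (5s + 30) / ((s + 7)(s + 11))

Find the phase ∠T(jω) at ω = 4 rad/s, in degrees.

At s = j4: numerator = 30 + j20, denominator = 61 + j72.
∠T = ∠num − ∠den = 33.690° − (49.728°) = -16.04°.

∠T(j4) ≈ -16.04°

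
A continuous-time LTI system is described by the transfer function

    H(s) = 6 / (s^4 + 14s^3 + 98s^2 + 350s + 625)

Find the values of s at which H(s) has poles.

s = -4 ± 3j, -3 ± 4j

The poles are the roots of the denominator s^4 + 14s^3 + 98s^2 + 350s + 625 = 0.
No real roots exist; factor into two real quadratics: (s^2 + 8s + 25)(s^2 + 6s + 25) = 0.
Each quadratic gives a conjugate pair via the quadratic formula.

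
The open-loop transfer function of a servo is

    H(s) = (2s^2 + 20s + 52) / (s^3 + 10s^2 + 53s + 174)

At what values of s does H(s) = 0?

s = -5 + j, -5 - j

Set the numerator to zero: 2s^2 + 20s + 52 = 0, i.e. 2·(s^2 + 10s + 26) = 0.
Factoring: (s^2 + 10s + 26) = 0.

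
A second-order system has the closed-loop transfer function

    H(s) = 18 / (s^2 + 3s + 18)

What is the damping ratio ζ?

ζ ≈ 0.3536

Compare the denominator to the standard form s^2 + 2ζωₙs + ωₙ².
ωₙ² = 18, so ωₙ = √18 ≈ 4.243 rad/s.
2ζωₙ = 3, so ζ = 3/(2·√18) ≈ 0.3536.
With ζ = 0.3536 the response is underdamped.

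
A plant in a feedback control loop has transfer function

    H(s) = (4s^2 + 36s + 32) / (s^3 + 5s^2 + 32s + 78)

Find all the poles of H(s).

The poles are the roots of the denominator s^3 + 5s^2 + 32s + 78 = 0.
Trying s = -3: the polynomial evaluates to 0, so (s + 3) is a factor.
Dividing out leaves s^2 + 2s + 26 = 0.
The quadratic formula then gives s = -1 ± 5j.

s = -3, -1 ± 5j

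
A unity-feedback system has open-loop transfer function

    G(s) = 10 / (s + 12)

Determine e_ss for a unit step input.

G(s) has no poles at the origin.
This is a Type 0 system. Kp = lim_{s→0} G(s) = 10/12 = 5/6.
e_ss = 1/(1 + Kp) = 1/(1 + 5/6) = 6/11 ≈ 0.5455.

e_ss = 0.5455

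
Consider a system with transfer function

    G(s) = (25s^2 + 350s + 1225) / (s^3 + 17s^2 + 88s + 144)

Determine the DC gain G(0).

Set s = 0: G(0) = (1225) / (144) = 1225/144.

G(0) = 1225/144 ≈ 8.507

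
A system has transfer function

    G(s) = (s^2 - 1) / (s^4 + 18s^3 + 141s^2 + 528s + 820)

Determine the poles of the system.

The poles are the roots of the denominator s^4 + 18s^3 + 141s^2 + 528s + 820 = 0.
No real roots exist; factor into two real quadratics: (s^2 + 10s + 41)(s^2 + 8s + 20) = 0.
Each quadratic gives a conjugate pair via the quadratic formula.

s = -5 ± 4j, -4 ± 2j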